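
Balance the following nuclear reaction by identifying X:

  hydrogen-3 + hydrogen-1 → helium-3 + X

Conserve mass number: 3 + 1 = 3 + A, so A = 1.
Conserve atomic number: 1 + 1 = 2 + Z, so Z = 0.
A = 1 and Z = 0 is neutron — a neutron.

neutron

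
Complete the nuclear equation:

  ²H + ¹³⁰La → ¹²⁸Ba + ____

Conserve mass number: 2 + 130 = 128 + A, so A = 4.
Conserve atomic number: 1 + 57 = 56 + Z, so Z = 2.
A = 4 and Z = 2 is ⁴He — an alpha particle.

alpha particle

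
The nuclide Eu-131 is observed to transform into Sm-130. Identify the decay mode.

ΔA = 130 − 131 = -1; ΔZ = 62 − 63 = -1.
A drops by 1 and Z drops by 1 — a proton was emitted.

proton emission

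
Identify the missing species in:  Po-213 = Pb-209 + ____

Conserve mass number: 213 = 209 + A, so A = 4.
Conserve atomic number: 84 = 82 + Z, so Z = 2.
A = 4 and Z = 2 is He-4 — an alpha particle.

alpha particle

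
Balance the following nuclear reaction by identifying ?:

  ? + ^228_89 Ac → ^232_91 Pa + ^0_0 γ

Conserve mass number: A + 228 = 232 + 0, so A = 4.
Conserve atomic number: Z + 89 = 91 + 0, so Z = 2.
A = 4 and Z = 2 is ^4_2 He — an alpha particle.

alpha particle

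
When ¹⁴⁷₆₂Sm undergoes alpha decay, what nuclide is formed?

Alpha decay: mass number changes by -4, atomic number by -2.
A: 147 − 4 = 143; Z: 62 − 2 = 60.
Z = 60 is neodymium, so the daughter is ¹⁴³₆₀Nd.

Nd-143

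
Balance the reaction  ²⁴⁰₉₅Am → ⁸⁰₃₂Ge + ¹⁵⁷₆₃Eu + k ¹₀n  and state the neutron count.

3

Conserve mass number: 240 = 80 + 157 + k, so k = 240 − 237 = 3.
Check atomic number: 95 = 32 + 63 + 0 = 95. ✓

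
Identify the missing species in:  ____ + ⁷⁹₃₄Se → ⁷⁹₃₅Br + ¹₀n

proton

Conserve mass number: A + 79 = 79 + 1, so A = 1.
Conserve atomic number: Z + 34 = 35 + 0, so Z = 1.
A = 1 and Z = 1 is ¹₁H — a proton.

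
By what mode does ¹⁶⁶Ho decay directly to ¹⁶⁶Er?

beta-minus decay

ΔA = 166 − 166 = 0; ΔZ = 68 − 67 = +1.
A is unchanged and Z rises by 1 — a neutron has become a proton (β⁻ decay).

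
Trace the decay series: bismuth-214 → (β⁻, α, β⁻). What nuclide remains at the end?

Start: (A, Z) = (214, 83).
After β⁻: (214, 84).
After α: (210, 82).
After β⁻: (210, 83).
Z = 83 is bismuth.

Bi-210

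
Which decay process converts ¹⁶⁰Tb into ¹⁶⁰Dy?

ΔA = 160 − 160 = 0; ΔZ = 66 − 65 = +1.
A is unchanged and Z rises by 1 — a neutron has become a proton (β⁻ decay).

beta-minus decay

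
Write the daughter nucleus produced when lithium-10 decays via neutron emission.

Neutron emission: mass number changes by -1, atomic number by +0.
A: 10 − 1 = 9; Z: 3 = 3.
Z = 3 is lithium, so the daughter is lithium-9.

Li-9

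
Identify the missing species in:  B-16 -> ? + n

Conserve mass number: 16 = A + 1, so A = 15.
Conserve atomic number: 5 = Z + 0, so Z = 5.
Z = 5 is boron, so the species is B-15.

B-15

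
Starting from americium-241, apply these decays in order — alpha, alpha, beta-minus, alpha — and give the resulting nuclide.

Start: (A, Z) = (241, 95).
After α: (237, 93).
After α: (233, 91).
After β⁻: (233, 92).
After α: (229, 90).
Z = 90 is thorium.

Th-229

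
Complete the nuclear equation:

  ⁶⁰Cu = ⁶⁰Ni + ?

positron

Conserve mass number: 60 = 60 + A, so A = 0.
Conserve atomic number: 29 = 28 + Z, so Z = 1.
A = 0 and Z = 1 is e⁺ — a positron.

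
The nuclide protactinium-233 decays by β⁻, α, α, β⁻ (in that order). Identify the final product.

Start: (A, Z) = (233, 91).
After β⁻: (233, 92).
After α: (229, 90).
After α: (225, 88).
After β⁻: (225, 89).
Z = 89 is actinium.

Ac-225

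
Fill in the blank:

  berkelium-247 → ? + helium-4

Am-243

Conserve mass number: 247 = A + 4, so A = 243.
Conserve atomic number: 97 = Z + 2, so Z = 95.
Z = 95 is americium, so the species is americium-243.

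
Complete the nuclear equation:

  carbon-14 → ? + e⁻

N-14

Conserve mass number: 14 = A + 0, so A = 14.
Conserve atomic number: 6 = Z − 1, so Z = 7.
Z = 7 is nitrogen, so the species is nitrogen-14.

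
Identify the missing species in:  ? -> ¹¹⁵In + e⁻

Cd-115

Conserve mass number: A = 115 + 0, so A = 115.
Conserve atomic number: Z = 49 − 1, so Z = 48.
Z = 48 is cadmium, so the species is ¹¹⁵Cd.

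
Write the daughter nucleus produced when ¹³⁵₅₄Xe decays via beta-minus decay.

Cs-135

Beta-minus decay: mass number changes by +0, atomic number by +1.
A: 135 = 135; Z: 54 + 1 = 55.
Z = 55 is caesium, so the daughter is ¹³⁵₅₅Cs.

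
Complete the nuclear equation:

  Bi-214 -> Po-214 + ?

Conserve mass number: 214 = 214 + A, so A = 0.
Conserve atomic number: 83 = 84 + Z, so Z = -1.
A = 0 and Z = -1 is e⁻ — a beta-minus particle.

beta-minus particle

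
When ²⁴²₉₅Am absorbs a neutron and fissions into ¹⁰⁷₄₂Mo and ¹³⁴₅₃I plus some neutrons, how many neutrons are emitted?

Conserve mass number: 243 = 107 + 134 + k, so k = 243 − 241 = 2.
Check atomic number: 95 = 42 + 53 + 0 = 95. ✓

2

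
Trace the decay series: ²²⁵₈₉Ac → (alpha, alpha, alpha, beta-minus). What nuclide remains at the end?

Po-213

Start: (A, Z) = (225, 89).
After α: (221, 87).
After α: (217, 85).
After α: (213, 83).
After β⁻: (213, 84).
Z = 84 is polonium.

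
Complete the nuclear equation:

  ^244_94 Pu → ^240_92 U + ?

Conserve mass number: 244 = 240 + A, so A = 4.
Conserve atomic number: 94 = 92 + Z, so Z = 2.
A = 4 and Z = 2 is ^4_2 He — an alpha particle.

alpha particle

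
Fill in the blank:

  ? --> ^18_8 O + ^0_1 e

Conserve mass number: A = 18 + 0, so A = 18.
Conserve atomic number: Z = 8 + 1, so Z = 9.
Z = 9 is fluorine, so the species is ^18_9 F.

F-18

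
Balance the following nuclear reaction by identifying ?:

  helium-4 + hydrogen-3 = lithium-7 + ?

gamma ray

Conserve mass number: 4 + 3 = 7 + A, so A = 0.
Conserve atomic number: 2 + 1 = 3 + Z, so Z = 0.
A = 0 and Z = 0 is γ — a gamma ray.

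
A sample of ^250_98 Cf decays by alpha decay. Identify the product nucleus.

Cm-246

Alpha decay: mass number changes by -4, atomic number by -2.
A: 250 − 4 = 246; Z: 98 − 2 = 96.
Z = 96 is curium, so the daughter is ^246_96 Cm.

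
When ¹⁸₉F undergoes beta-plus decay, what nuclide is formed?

Beta-plus decay: mass number changes by +0, atomic number by -1.
A: 18 = 18; Z: 9 − 1 = 8.
Z = 8 is oxygen, so the daughter is ¹⁸₈O.

O-18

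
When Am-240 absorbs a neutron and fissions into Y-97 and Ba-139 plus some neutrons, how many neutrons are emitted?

5

Conserve mass number: 241 = 97 + 139 + k, so k = 241 − 236 = 5.
Check atomic number: 95 = 39 + 56 + 0 = 95. ✓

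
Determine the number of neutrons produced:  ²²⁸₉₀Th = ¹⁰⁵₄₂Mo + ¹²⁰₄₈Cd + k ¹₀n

Conserve mass number: 228 = 105 + 120 + k, so k = 228 − 225 = 3.
Check atomic number: 90 = 42 + 48 + 0 = 90. ✓

3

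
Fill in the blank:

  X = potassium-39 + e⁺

Ca-39

Conserve mass number: A = 39 + 0, so A = 39.
Conserve atomic number: Z = 19 + 1, so Z = 20.
Z = 20 is calcium, so the species is calcium-39.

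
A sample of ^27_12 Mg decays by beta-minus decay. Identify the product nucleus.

Al-27

Beta-minus decay: mass number changes by +0, atomic number by +1.
A: 27 = 27; Z: 12 + 1 = 13.
Z = 13 is aluminium, so the daughter is ^27_13 Al.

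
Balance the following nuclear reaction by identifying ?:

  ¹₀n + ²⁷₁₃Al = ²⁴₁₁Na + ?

alpha particle

Conserve mass number: 1 + 27 = 24 + A, so A = 4.
Conserve atomic number: 0 + 13 = 11 + Z, so Z = 2.
A = 4 and Z = 2 is ⁴₂He — an alpha particle.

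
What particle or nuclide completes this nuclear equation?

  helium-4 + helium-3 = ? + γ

Be-7

Conserve mass number: 4 + 3 = A + 0, so A = 7.
Conserve atomic number: 2 + 2 = Z + 0, so Z = 4.
Z = 4 is beryllium, so the species is beryllium-7.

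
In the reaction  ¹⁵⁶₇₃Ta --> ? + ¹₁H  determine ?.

Conserve mass number: 156 = A + 1, so A = 155.
Conserve atomic number: 73 = Z + 1, so Z = 72.
Z = 72 is hafnium, so the species is ¹⁵⁵₇₂Hf.

Hf-155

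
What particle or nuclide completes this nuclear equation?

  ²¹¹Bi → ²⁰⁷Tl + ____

alpha particle

Conserve mass number: 211 = 207 + A, so A = 4.
Conserve atomic number: 83 = 81 + Z, so Z = 2.
A = 4 and Z = 2 is ⁴He — an alpha particle.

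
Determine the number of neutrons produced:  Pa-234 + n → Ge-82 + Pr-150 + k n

Conserve mass number: 235 = 82 + 150 + k, so k = 235 − 232 = 3.
Check atomic number: 91 = 32 + 59 + 0 = 91. ✓

3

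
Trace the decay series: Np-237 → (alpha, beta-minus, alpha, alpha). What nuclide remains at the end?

Ra-225

Start: (A, Z) = (237, 93).
After α: (233, 91).
After β⁻: (233, 92).
After α: (229, 90).
After α: (225, 88).
Z = 88 is radium.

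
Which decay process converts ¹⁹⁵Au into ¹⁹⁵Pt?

ΔA = 195 − 195 = 0; ΔZ = 78 − 79 = -1.
A is unchanged and Z drops by 1 — a proton has become a neutron (β⁺ emission or electron capture).

beta-plus decay or electron capture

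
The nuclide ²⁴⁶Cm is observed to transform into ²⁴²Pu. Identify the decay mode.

alpha decay

ΔA = 242 − 246 = -4; ΔZ = 94 − 96 = -2.
A drops by 4 and Z drops by 2 — the signature of alpha emission.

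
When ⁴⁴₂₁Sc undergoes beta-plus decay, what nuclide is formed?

Ca-44

Beta-plus decay: mass number changes by +0, atomic number by -1.
A: 44 = 44; Z: 21 − 1 = 20.
Z = 20 is calcium, so the daughter is ⁴⁴₂₀Ca.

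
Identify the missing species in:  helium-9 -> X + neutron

Conserve mass number: 9 = A + 1, so A = 8.
Conserve atomic number: 2 = Z + 0, so Z = 2.
Z = 2 is helium, so the species is helium-8.

He-8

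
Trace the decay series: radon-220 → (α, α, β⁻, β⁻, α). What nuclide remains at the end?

Start: (A, Z) = (220, 86).
After α: (216, 84).
After α: (212, 82).
After β⁻: (212, 83).
After β⁻: (212, 84).
After α: (208, 82).
Z = 82 is lead.

Pb-208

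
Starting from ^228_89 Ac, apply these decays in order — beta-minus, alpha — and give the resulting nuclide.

Start: (A, Z) = (228, 89).
After β⁻: (228, 90).
After α: (224, 88).
Z = 88 is radium.

Ra-224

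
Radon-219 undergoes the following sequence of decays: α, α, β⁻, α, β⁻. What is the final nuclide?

Pb-207

Start: (A, Z) = (219, 86).
After α: (215, 84).
After α: (211, 82).
After β⁻: (211, 83).
After α: (207, 81).
After β⁻: (207, 82).
Z = 82 is lead.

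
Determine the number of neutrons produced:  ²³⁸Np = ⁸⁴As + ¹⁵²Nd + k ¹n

2

Conserve mass number: 238 = 84 + 152 + k, so k = 238 − 236 = 2.
Check atomic number: 93 = 33 + 60 + 0 = 93. ✓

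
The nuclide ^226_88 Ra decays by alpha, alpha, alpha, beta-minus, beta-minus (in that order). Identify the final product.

Start: (A, Z) = (226, 88).
After α: (222, 86).
After α: (218, 84).
After α: (214, 82).
After β⁻: (214, 83).
After β⁻: (214, 84).
Z = 84 is polonium.

Po-214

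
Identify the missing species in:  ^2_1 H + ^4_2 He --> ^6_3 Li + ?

Conserve mass number: 2 + 4 = 6 + A, so A = 0.
Conserve atomic number: 1 + 2 = 3 + Z, so Z = 0.
A = 0 and Z = 0 is ^0_0 γ — a gamma ray.

gamma ray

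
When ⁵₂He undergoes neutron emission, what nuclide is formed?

He-4

Neutron emission: mass number changes by -1, atomic number by +0.
A: 5 − 1 = 4; Z: 2 = 2.
Z = 2 is helium, so the daughter is ⁴₂He.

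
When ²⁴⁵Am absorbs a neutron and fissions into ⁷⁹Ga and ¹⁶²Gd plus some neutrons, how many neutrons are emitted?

Conserve mass number: 246 = 79 + 162 + k, so k = 246 − 241 = 5.
Check atomic number: 95 = 31 + 64 + 0 = 95. ✓

5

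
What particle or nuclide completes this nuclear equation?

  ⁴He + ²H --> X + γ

Li-6

Conserve mass number: 4 + 2 = A + 0, so A = 6.
Conserve atomic number: 2 + 1 = Z + 0, so Z = 3.
Z = 3 is lithium, so the species is ⁶Li.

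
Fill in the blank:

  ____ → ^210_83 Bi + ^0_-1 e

Conserve mass number: A = 210 + 0, so A = 210.
Conserve atomic number: Z = 83 − 1, so Z = 82.
Z = 82 is lead, so the species is ^210_82 Pb.

Pb-210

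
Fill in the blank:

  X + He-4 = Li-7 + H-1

Conserve mass number: A + 4 = 7 + 1, so A = 4.
Conserve atomic number: Z + 2 = 3 + 1, so Z = 2.
A = 4 and Z = 2 is He-4 — an alpha particle.

alpha particle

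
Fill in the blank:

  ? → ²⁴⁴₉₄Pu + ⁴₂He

Conserve mass number: A = 244 + 4, so A = 248.
Conserve atomic number: Z = 94 + 2, so Z = 96.
Z = 96 is curium, so the species is ²⁴⁸₉₆Cm.

Cm-248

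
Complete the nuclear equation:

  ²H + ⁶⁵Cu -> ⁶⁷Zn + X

gamma ray

Conserve mass number: 2 + 65 = 67 + A, so A = 0.
Conserve atomic number: 1 + 29 = 30 + Z, so Z = 0.
A = 0 and Z = 0 is γ — a gamma ray.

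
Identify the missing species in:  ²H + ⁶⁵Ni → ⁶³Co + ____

alpha particle

Conserve mass number: 2 + 65 = 63 + A, so A = 4.
Conserve atomic number: 1 + 28 = 27 + Z, so Z = 2.
A = 4 and Z = 2 is ⁴He — an alpha particle.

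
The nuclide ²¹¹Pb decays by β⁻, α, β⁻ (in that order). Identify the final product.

Pb-207

Start: (A, Z) = (211, 82).
After β⁻: (211, 83).
After α: (207, 81).
After β⁻: (207, 82).
Z = 82 is lead.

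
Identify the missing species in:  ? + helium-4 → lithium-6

deuteron

Conserve mass number: A + 4 = 6, so A = 2.
Conserve atomic number: Z + 2 = 3, so Z = 1.
A = 2 and Z = 1 is hydrogen-2 — a deuteron.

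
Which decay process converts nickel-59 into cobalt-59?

beta-plus decay or electron capture

ΔA = 59 − 59 = 0; ΔZ = 27 − 28 = -1.
A is unchanged and Z drops by 1 — a proton has become a neutron (β⁺ emission or electron capture).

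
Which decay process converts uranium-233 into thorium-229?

ΔA = 229 − 233 = -4; ΔZ = 90 − 92 = -2.
A drops by 4 and Z drops by 2 — the signature of alpha emission.

alpha decay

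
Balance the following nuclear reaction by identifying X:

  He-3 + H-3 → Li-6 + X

Conserve mass number: 3 + 3 = 6 + A, so A = 0.
Conserve atomic number: 2 + 1 = 3 + Z, so Z = 0.
A = 0 and Z = 0 is γ — a gamma ray.

gamma ray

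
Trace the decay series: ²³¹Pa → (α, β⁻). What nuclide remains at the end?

Th-227

Start: (A, Z) = (231, 91).
After α: (227, 89).
After β⁻: (227, 90).
Z = 90 is thorium.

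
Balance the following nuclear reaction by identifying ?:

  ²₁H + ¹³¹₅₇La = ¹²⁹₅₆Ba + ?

alpha particle

Conserve mass number: 2 + 131 = 129 + A, so A = 4.
Conserve atomic number: 1 + 57 = 56 + Z, so Z = 2.
A = 4 and Z = 2 is ⁴₂He — an alpha particle.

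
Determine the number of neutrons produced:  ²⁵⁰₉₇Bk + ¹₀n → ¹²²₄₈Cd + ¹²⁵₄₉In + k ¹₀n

Conserve mass number: 251 = 122 + 125 + k, so k = 251 − 247 = 4.
Check atomic number: 97 = 48 + 49 + 0 = 97. ✓

4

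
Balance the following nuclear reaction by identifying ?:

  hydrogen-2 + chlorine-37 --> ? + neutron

Ar-38

Conserve mass number: 2 + 37 = A + 1, so A = 38.
Conserve atomic number: 1 + 17 = Z + 0, so Z = 18.
Z = 18 is argon, so the species is argon-38.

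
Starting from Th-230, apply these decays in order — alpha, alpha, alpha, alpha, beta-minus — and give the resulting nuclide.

Bi-214

Start: (A, Z) = (230, 90).
After α: (226, 88).
After α: (222, 86).
After α: (218, 84).
After α: (214, 82).
After β⁻: (214, 83).
Z = 83 is bismuth.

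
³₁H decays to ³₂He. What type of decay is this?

beta-minus decay

ΔA = 3 − 3 = 0; ΔZ = 2 − 1 = +1.
A is unchanged and Z rises by 1 — a neutron has become a proton (β⁻ decay).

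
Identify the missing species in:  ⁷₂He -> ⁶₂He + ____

Conserve mass number: 7 = 6 + A, so A = 1.
Conserve atomic number: 2 = 2 + Z, so Z = 0.
A = 1 and Z = 0 is ¹₀n — a neutron.

neutron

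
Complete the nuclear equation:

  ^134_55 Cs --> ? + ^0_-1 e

Conserve mass number: 134 = A + 0, so A = 134.
Conserve atomic number: 55 = Z − 1, so Z = 56.
Z = 56 is barium, so the species is ^134_56 Ba.

Ba-134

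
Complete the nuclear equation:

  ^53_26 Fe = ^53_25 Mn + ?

Conserve mass number: 53 = 53 + A, so A = 0.
Conserve atomic number: 26 = 25 + Z, so Z = 1.
A = 0 and Z = 1 is ^0_1 e — a positron.

positron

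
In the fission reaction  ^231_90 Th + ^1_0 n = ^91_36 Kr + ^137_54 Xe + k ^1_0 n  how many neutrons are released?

4

Conserve mass number: 232 = 91 + 137 + k, so k = 232 − 228 = 4.
Check atomic number: 90 = 36 + 54 + 0 = 90. ✓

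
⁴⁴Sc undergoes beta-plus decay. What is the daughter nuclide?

Ca-44

Beta-plus decay: mass number changes by +0, atomic number by -1.
A: 44 = 44; Z: 21 − 1 = 20.
Z = 20 is calcium, so the daughter is ⁴⁴Ca.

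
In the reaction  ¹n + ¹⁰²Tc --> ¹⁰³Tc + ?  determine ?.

gamma ray

Conserve mass number: 1 + 102 = 103 + A, so A = 0.
Conserve atomic number: 0 + 43 = 43 + Z, so Z = 0.
A = 0 and Z = 0 is γ — a gamma ray.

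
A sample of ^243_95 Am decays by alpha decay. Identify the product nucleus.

Np-239

Alpha decay: mass number changes by -4, atomic number by -2.
A: 243 − 4 = 239; Z: 95 − 2 = 93.
Z = 93 is neptunium, so the daughter is ^239_93 Np.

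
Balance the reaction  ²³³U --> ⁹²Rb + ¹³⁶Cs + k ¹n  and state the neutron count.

5

Conserve mass number: 233 = 92 + 136 + k, so k = 233 − 228 = 5.
Check atomic number: 92 = 37 + 55 + 0 = 92. ✓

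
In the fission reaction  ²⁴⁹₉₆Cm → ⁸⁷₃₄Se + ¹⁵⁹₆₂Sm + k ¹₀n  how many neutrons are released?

Conserve mass number: 249 = 87 + 159 + k, so k = 249 − 246 = 3.
Check atomic number: 96 = 34 + 62 + 0 = 96. ✓

3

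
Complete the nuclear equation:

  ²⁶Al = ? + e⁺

Mg-26

Conserve mass number: 26 = A + 0, so A = 26.
Conserve atomic number: 13 = Z + 1, so Z = 12.
Z = 12 is magnesium, so the species is ²⁶Mg.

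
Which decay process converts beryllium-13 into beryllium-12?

ΔA = 12 − 13 = -1; ΔZ = 4 − 4 = +0.
A drops by 1 with Z unchanged — a neutron was emitted.

neutron emission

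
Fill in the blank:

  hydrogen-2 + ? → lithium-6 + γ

alpha particle

Conserve mass number: 2 + A = 6 + 0, so A = 4.
Conserve atomic number: 1 + Z = 3 + 0, so Z = 2.
A = 4 and Z = 2 is helium-4 — an alpha particle.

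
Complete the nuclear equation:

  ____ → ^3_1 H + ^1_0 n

Conserve mass number: A = 3 + 1, so A = 4.
Conserve atomic number: Z = 1 + 0, so Z = 1.
Z = 1 is hydrogen, so the species is ^4_1 H.

H-4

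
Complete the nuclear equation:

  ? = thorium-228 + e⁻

Ac-228

Conserve mass number: A = 228 + 0, so A = 228.
Conserve atomic number: Z = 90 − 1, so Z = 89.
Z = 89 is actinium, so the species is actinium-228.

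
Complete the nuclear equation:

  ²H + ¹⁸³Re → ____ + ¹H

Conserve mass number: 2 + 183 = A + 1, so A = 184.
Conserve atomic number: 1 + 75 = Z + 1, so Z = 75.
Z = 75 is rhenium, so the species is ¹⁸⁴Re.

Re-184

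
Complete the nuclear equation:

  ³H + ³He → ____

Li-6

Conserve mass number: 3 + 3 = A, so A = 6.
Conserve atomic number: 1 + 2 = Z, so Z = 3.
Z = 3 is lithium, so the species is ⁶Li.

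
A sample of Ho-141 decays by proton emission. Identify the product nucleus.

Proton emission: mass number changes by -1, atomic number by -1.
A: 141 − 1 = 140; Z: 67 − 1 = 66.
Z = 66 is dysprosium, so the daughter is Dy-140.

Dy-140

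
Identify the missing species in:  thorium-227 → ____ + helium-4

Ra-223

Conserve mass number: 227 = A + 4, so A = 223.
Conserve atomic number: 90 = Z + 2, so Z = 88.
Z = 88 is radium, so the species is radium-223.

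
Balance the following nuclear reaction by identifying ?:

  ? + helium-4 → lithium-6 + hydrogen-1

He-3

Conserve mass number: A + 4 = 6 + 1, so A = 3.
Conserve atomic number: Z + 2 = 3 + 1, so Z = 2.
Z = 2 is helium, so the species is helium-3.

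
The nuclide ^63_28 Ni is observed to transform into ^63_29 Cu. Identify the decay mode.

ΔA = 63 − 63 = 0; ΔZ = 29 − 28 = +1.
A is unchanged and Z rises by 1 — a neutron has become a proton (β⁻ decay).

beta-minus decay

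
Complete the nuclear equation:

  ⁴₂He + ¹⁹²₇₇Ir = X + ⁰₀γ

Conserve mass number: 4 + 192 = A + 0, so A = 196.
Conserve atomic number: 2 + 77 = Z + 0, so Z = 79.
Z = 79 is gold, so the species is ¹⁹⁶₇₉Au.

Au-196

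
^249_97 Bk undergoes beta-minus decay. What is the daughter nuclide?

Beta-minus decay: mass number changes by +0, atomic number by +1.
A: 249 = 249; Z: 97 + 1 = 98.
Z = 98 is californium, so the daughter is ^249_98 Cf.

Cf-249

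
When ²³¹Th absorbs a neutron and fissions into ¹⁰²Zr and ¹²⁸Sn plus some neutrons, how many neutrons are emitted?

Conserve mass number: 232 = 102 + 128 + k, so k = 232 − 230 = 2.
Check atomic number: 90 = 40 + 50 + 0 = 90. ✓

2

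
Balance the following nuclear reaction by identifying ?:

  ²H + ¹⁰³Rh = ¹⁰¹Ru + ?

Conserve mass number: 2 + 103 = 101 + A, so A = 4.
Conserve atomic number: 1 + 45 = 44 + Z, so Z = 2.
A = 4 and Z = 2 is ⁴He — an alpha particle.

alpha particle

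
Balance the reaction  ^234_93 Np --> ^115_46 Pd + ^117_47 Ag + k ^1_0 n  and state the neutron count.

Conserve mass number: 234 = 115 + 117 + k, so k = 234 − 232 = 2.
Check atomic number: 93 = 46 + 47 + 0 = 93. ✓

2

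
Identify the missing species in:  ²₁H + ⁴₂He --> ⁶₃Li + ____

gamma ray

Conserve mass number: 2 + 4 = 6 + A, so A = 0.
Conserve atomic number: 1 + 2 = 3 + Z, so Z = 0.
A = 0 and Z = 0 is ⁰₀γ — a gamma ray.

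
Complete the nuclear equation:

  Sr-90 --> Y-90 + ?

beta-minus particle

Conserve mass number: 90 = 90 + A, so A = 0.
Conserve atomic number: 38 = 39 + Z, so Z = -1.
A = 0 and Z = -1 is e⁻ — a beta-minus particle.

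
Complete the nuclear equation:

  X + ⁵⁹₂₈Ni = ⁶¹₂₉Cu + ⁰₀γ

deuteron

Conserve mass number: A + 59 = 61 + 0, so A = 2.
Conserve atomic number: Z + 28 = 29 + 0, so Z = 1.
A = 2 and Z = 1 is ²₁H — a deuteron.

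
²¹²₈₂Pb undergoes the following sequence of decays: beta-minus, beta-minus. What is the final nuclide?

Po-212

Start: (A, Z) = (212, 82).
After β⁻: (212, 83).
After β⁻: (212, 84).
Z = 84 is polonium.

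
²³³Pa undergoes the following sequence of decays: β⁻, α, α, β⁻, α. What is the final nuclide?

Start: (A, Z) = (233, 91).
After β⁻: (233, 92).
After α: (229, 90).
After α: (225, 88).
After β⁻: (225, 89).
After α: (221, 87).
Z = 87 is francium.

Fr-221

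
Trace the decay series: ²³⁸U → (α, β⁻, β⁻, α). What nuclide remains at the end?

Th-230

Start: (A, Z) = (238, 92).
After α: (234, 90).
After β⁻: (234, 91).
After β⁻: (234, 92).
After α: (230, 90).
Z = 90 is thorium.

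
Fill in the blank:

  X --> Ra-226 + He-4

Th-230

Conserve mass number: A = 226 + 4, so A = 230.
Conserve atomic number: Z = 88 + 2, so Z = 90.
Z = 90 is thorium, so the species is Th-230.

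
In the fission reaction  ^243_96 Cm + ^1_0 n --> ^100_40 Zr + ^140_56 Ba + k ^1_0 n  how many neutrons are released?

Conserve mass number: 244 = 100 + 140 + k, so k = 244 − 240 = 4.
Check atomic number: 96 = 40 + 56 + 0 = 96. ✓

4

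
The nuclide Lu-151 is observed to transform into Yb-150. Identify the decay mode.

proton emission

ΔA = 150 − 151 = -1; ΔZ = 70 − 71 = -1.
A drops by 1 and Z drops by 1 — a proton was emitted.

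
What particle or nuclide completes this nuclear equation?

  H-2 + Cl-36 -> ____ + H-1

Cl-37

Conserve mass number: 2 + 36 = A + 1, so A = 37.
Conserve atomic number: 1 + 17 = Z + 1, so Z = 17.
Z = 17 is chlorine, so the species is Cl-37.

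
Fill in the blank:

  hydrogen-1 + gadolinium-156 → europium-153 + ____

alpha particle

Conserve mass number: 1 + 156 = 153 + A, so A = 4.
Conserve atomic number: 1 + 64 = 63 + Z, so Z = 2.
A = 4 and Z = 2 is helium-4 — an alpha particle.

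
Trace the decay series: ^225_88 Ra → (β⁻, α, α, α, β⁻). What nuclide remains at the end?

Po-213

Start: (A, Z) = (225, 88).
After β⁻: (225, 89).
After α: (221, 87).
After α: (217, 85).
After α: (213, 83).
After β⁻: (213, 84).
Z = 84 is polonium.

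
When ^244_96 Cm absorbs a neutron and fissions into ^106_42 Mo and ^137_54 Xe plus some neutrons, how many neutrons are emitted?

2

Conserve mass number: 245 = 106 + 137 + k, so k = 245 − 243 = 2.
Check atomic number: 96 = 42 + 54 + 0 = 96. ✓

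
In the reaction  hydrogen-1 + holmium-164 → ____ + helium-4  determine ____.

Dy-161

Conserve mass number: 1 + 164 = A + 4, so A = 161.
Conserve atomic number: 1 + 67 = Z + 2, so Z = 66.
Z = 66 is dysprosium, so the species is dysprosium-161.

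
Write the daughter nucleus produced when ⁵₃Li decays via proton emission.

He-4

Proton emission: mass number changes by -1, atomic number by -1.
A: 5 − 1 = 4; Z: 3 − 1 = 2.
Z = 2 is helium, so the daughter is ⁴₂He.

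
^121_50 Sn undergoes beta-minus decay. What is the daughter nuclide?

Beta-minus decay: mass number changes by +0, atomic number by +1.
A: 121 = 121; Z: 50 + 1 = 51.
Z = 51 is antimony, so the daughter is ^121_51 Sb.

Sb-121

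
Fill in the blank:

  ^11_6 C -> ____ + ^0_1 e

B-11

Conserve mass number: 11 = A + 0, so A = 11.
Conserve atomic number: 6 = Z + 1, so Z = 5.
Z = 5 is boron, so the species is ^11_5 B.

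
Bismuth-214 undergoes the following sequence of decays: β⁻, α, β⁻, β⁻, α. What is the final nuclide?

Pb-206

Start: (A, Z) = (214, 83).
After β⁻: (214, 84).
After α: (210, 82).
After β⁻: (210, 83).
After β⁻: (210, 84).
After α: (206, 82).
Z = 82 is lead.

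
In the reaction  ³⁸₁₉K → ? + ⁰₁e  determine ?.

Conserve mass number: 38 = A + 0, so A = 38.
Conserve atomic number: 19 = Z + 1, so Z = 18.
Z = 18 is argon, so the species is ³⁸₁₈Ar.

Ar-38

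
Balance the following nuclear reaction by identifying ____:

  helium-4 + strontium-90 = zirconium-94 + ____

Conserve mass number: 4 + 90 = 94 + A, so A = 0.
Conserve atomic number: 2 + 38 = 40 + Z, so Z = 0.
A = 0 and Z = 0 is γ — a gamma ray.

gamma ray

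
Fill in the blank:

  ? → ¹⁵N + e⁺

Conserve mass number: A = 15 + 0, so A = 15.
Conserve atomic number: Z = 7 + 1, so Z = 8.
Z = 8 is oxygen, so the species is ¹⁵O.

O-15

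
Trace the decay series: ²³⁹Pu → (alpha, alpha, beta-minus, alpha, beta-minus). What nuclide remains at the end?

Start: (A, Z) = (239, 94).
After α: (235, 92).
After α: (231, 90).
After β⁻: (231, 91).
After α: (227, 89).
After β⁻: (227, 90).
Z = 90 is thorium.

Th-227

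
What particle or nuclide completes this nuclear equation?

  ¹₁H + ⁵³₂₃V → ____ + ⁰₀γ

Cr-54

Conserve mass number: 1 + 53 = A + 0, so A = 54.
Conserve atomic number: 1 + 23 = Z + 0, so Z = 24.
Z = 24 is chromium, so the species is ⁵⁴₂₄Cr.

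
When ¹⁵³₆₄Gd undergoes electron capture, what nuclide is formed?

Eu-153

Electron capture: mass number changes by +0, atomic number by -1.
A: 153 = 153; Z: 64 − 1 = 63.
Z = 63 is europium, so the daughter is ¹⁵³₆₃Eu.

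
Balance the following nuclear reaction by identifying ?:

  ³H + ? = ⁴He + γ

Conserve mass number: 3 + A = 4 + 0, so A = 1.
Conserve atomic number: 1 + Z = 2 + 0, so Z = 1.
A = 1 and Z = 1 is ¹H — a proton.

proton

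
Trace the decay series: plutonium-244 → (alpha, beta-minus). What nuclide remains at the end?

Np-240

Start: (A, Z) = (244, 94).
After α: (240, 92).
After β⁻: (240, 93).
Z = 93 is neptunium.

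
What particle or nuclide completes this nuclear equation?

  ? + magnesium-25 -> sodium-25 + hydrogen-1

neutron

Conserve mass number: A + 25 = 25 + 1, so A = 1.
Conserve atomic number: Z + 12 = 11 + 1, so Z = 0.
A = 1 and Z = 0 is neutron — a neutron.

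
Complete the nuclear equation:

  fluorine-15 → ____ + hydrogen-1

Conserve mass number: 15 = A + 1, so A = 14.
Conserve atomic number: 9 = Z + 1, so Z = 8.
Z = 8 is oxygen, so the species is oxygen-14.

O-14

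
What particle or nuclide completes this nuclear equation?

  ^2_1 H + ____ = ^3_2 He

proton

Conserve mass number: 2 + A = 3, so A = 1.
Conserve atomic number: 1 + Z = 2, so Z = 1.
A = 1 and Z = 1 is ^1_1 H — a proton.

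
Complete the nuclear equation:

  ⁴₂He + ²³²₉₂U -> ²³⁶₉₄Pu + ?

Conserve mass number: 4 + 232 = 236 + A, so A = 0.
Conserve atomic number: 2 + 92 = 94 + Z, so Z = 0.
A = 0 and Z = 0 is ⁰₀γ — a gamma ray.

gamma ray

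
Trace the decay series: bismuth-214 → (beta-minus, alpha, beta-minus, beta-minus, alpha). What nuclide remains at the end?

Pb-206

Start: (A, Z) = (214, 83).
After β⁻: (214, 84).
After α: (210, 82).
After β⁻: (210, 83).
After β⁻: (210, 84).
After α: (206, 82).
Z = 82 is lead.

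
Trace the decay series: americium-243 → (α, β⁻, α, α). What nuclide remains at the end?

Start: (A, Z) = (243, 95).
After α: (239, 93).
After β⁻: (239, 94).
After α: (235, 92).
After α: (231, 90).
Z = 90 is thorium.

Th-231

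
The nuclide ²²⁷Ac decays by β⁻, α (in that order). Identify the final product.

Start: (A, Z) = (227, 89).
After β⁻: (227, 90).
After α: (223, 88).
Z = 88 is radium.

Ra-223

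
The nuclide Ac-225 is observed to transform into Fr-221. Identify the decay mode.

ΔA = 221 − 225 = -4; ΔZ = 87 − 89 = -2.
A drops by 4 and Z drops by 2 — the signature of alpha emission.

alpha decay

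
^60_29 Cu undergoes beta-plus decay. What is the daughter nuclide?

Ni-60

Beta-plus decay: mass number changes by +0, atomic number by -1.
A: 60 = 60; Z: 29 − 1 = 28.
Z = 28 is nickel, so the daughter is ^60_28 Ni.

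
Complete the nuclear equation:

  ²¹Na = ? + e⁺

Ne-21

Conserve mass number: 21 = A + 0, so A = 21.
Conserve atomic number: 11 = Z + 1, so Z = 10.
Z = 10 is neon, so the species is ²¹Ne.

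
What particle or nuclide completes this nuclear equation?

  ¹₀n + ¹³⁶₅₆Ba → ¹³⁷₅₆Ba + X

gamma ray

Conserve mass number: 1 + 136 = 137 + A, so A = 0.
Conserve atomic number: 0 + 56 = 56 + Z, so Z = 0.
A = 0 and Z = 0 is ⁰₀γ — a gamma ray.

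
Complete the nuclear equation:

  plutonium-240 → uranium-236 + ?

Conserve mass number: 240 = 236 + A, so A = 4.
Conserve atomic number: 94 = 92 + Z, so Z = 2.
A = 4 and Z = 2 is helium-4 — an alpha particle.

alpha particle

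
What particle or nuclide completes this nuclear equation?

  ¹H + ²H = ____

He-3

Conserve mass number: 1 + 2 = A, so A = 3.
Conserve atomic number: 1 + 1 = Z, so Z = 2.
Z = 2 is helium, so the species is ³He.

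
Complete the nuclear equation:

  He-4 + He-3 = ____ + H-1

Conserve mass number: 4 + 3 = A + 1, so A = 6.
Conserve atomic number: 2 + 2 = Z + 1, so Z = 3.
Z = 3 is lithium, so the species is Li-6.

Li-6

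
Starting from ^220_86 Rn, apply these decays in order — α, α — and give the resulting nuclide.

Start: (A, Z) = (220, 86).
After α: (216, 84).
After α: (212, 82).
Z = 82 is lead.

Pb-212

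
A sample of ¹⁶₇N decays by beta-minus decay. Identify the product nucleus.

Beta-minus decay: mass number changes by +0, atomic number by +1.
A: 16 = 16; Z: 7 + 1 = 8.
Z = 8 is oxygen, so the daughter is ¹⁶₈O.

O-16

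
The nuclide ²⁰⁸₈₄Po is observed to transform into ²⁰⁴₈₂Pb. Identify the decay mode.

ΔA = 204 − 208 = -4; ΔZ = 82 − 84 = -2.
A drops by 4 and Z drops by 2 — the signature of alpha emission.

alpha decay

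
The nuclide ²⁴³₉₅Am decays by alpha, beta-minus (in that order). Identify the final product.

Start: (A, Z) = (243, 95).
After α: (239, 93).
After β⁻: (239, 94).
Z = 94 is plutonium.

Pu-239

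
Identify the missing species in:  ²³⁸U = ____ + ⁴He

Th-234

Conserve mass number: 238 = A + 4, so A = 234.
Conserve atomic number: 92 = Z + 2, so Z = 90.
Z = 90 is thorium, so the species is ²³⁴Th.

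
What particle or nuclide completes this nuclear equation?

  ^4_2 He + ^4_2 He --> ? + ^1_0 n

Be-7

Conserve mass number: 4 + 4 = A + 1, so A = 7.
Conserve atomic number: 2 + 2 = Z + 0, so Z = 4.
Z = 4 is beryllium, so the species is ^7_4 Be.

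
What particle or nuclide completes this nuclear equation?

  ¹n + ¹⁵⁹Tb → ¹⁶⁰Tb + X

gamma ray

Conserve mass number: 1 + 159 = 160 + A, so A = 0.
Conserve atomic number: 0 + 65 = 65 + Z, so Z = 0.
A = 0 and Z = 0 is γ — a gamma ray.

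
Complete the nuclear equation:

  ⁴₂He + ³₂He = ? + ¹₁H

Conserve mass number: 4 + 3 = A + 1, so A = 6.
Conserve atomic number: 2 + 2 = Z + 1, so Z = 3.
Z = 3 is lithium, so the species is ⁶₃Li.

Li-6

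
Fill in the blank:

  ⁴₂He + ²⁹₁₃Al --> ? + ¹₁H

Conserve mass number: 4 + 29 = A + 1, so A = 32.
Conserve atomic number: 2 + 13 = Z + 1, so Z = 14.
Z = 14 is silicon, so the species is ³²₁₄Si.

Si-32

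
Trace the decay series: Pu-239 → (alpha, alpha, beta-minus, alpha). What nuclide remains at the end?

Start: (A, Z) = (239, 94).
After α: (235, 92).
After α: (231, 90).
After β⁻: (231, 91).
After α: (227, 89).
Z = 89 is actinium.

Ac-227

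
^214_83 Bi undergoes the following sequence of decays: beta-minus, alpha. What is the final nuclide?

Start: (A, Z) = (214, 83).
After β⁻: (214, 84).
After α: (210, 82).
Z = 82 is lead.

Pb-210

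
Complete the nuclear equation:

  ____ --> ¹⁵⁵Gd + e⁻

Eu-155

Conserve mass number: A = 155 + 0, so A = 155.
Conserve atomic number: Z = 64 − 1, so Z = 63.
Z = 63 is europium, so the species is ¹⁵⁵Eu.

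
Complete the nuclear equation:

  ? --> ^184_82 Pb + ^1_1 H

Conserve mass number: A = 184 + 1, so A = 185.
Conserve atomic number: Z = 82 + 1, so Z = 83.
Z = 83 is bismuth, so the species is ^185_83 Bi.

Bi-185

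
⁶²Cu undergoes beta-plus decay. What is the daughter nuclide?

Beta-plus decay: mass number changes by +0, atomic number by -1.
A: 62 = 62; Z: 29 − 1 = 28.
Z = 28 is nickel, so the daughter is ⁶²Ni.

Ni-62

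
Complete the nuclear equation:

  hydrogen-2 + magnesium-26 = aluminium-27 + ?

neutron

Conserve mass number: 2 + 26 = 27 + A, so A = 1.
Conserve atomic number: 1 + 12 = 13 + Z, so Z = 0.
A = 1 and Z = 0 is neutron — a neutron.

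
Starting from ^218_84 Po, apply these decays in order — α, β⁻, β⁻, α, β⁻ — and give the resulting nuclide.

Bi-210

Start: (A, Z) = (218, 84).
After α: (214, 82).
After β⁻: (214, 83).
After β⁻: (214, 84).
After α: (210, 82).
After β⁻: (210, 83).
Z = 83 is bismuth.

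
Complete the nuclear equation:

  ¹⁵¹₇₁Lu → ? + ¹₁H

Conserve mass number: 151 = A + 1, so A = 150.
Conserve atomic number: 71 = Z + 1, so Z = 70.
Z = 70 is ytterbium, so the species is ¹⁵⁰₇₀Yb.

Yb-150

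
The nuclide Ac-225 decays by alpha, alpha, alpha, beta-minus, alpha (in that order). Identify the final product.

Start: (A, Z) = (225, 89).
After α: (221, 87).
After α: (217, 85).
After α: (213, 83).
After β⁻: (213, 84).
After α: (209, 82).
Z = 82 is lead.

Pb-209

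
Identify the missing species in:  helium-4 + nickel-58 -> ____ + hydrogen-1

Cu-61

Conserve mass number: 4 + 58 = A + 1, so A = 61.
Conserve atomic number: 2 + 28 = Z + 1, so Z = 29.
Z = 29 is copper, so the species is copper-61.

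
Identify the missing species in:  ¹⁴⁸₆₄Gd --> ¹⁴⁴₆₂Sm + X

Conserve mass number: 148 = 144 + A, so A = 4.
Conserve atomic number: 64 = 62 + Z, so Z = 2.
A = 4 and Z = 2 is ⁴₂He — an alpha particle.

alpha particle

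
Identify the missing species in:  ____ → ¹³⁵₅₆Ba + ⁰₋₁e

Conserve mass number: A = 135 + 0, so A = 135.
Conserve atomic number: Z = 56 − 1, so Z = 55.
Z = 55 is caesium, so the species is ¹³⁵₅₅Cs.

Cs-135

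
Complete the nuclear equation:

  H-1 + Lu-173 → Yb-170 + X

Conserve mass number: 1 + 173 = 170 + A, so A = 4.
Conserve atomic number: 1 + 71 = 70 + Z, so Z = 2.
A = 4 and Z = 2 is He-4 — an alpha particle.

alpha particle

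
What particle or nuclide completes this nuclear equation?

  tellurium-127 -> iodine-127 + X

beta-minus particle

Conserve mass number: 127 = 127 + A, so A = 0.
Conserve atomic number: 52 = 53 + Z, so Z = -1.
A = 0 and Z = -1 is e⁻ — a beta-minus particle.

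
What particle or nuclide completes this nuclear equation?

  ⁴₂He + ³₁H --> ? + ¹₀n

Conserve mass number: 4 + 3 = A + 1, so A = 6.
Conserve atomic number: 2 + 1 = Z + 0, so Z = 3.
Z = 3 is lithium, so the species is ⁶₃Li.

Li-6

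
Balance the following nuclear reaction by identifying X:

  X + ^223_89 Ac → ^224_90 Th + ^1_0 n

Conserve mass number: A + 223 = 224 + 1, so A = 2.
Conserve atomic number: Z + 89 = 90 + 0, so Z = 1.
A = 2 and Z = 1 is ^2_1 H — a deuteron.

deuteron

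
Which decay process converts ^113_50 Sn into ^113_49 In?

ΔA = 113 − 113 = 0; ΔZ = 49 − 50 = -1.
A is unchanged and Z drops by 1 — a proton has become a neutron (β⁺ emission or electron capture).

beta-plus decay or electron capture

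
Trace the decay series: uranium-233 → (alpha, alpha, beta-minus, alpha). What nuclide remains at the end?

Fr-221

Start: (A, Z) = (233, 92).
After α: (229, 90).
After α: (225, 88).
After β⁻: (225, 89).
After α: (221, 87).
Z = 87 is francium.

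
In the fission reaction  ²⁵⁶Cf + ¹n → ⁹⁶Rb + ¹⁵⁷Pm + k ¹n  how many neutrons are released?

Conserve mass number: 257 = 96 + 157 + k, so k = 257 − 253 = 4.
Check atomic number: 98 = 37 + 61 + 0 = 98. ✓

4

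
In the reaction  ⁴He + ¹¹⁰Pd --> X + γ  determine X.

Cd-114

Conserve mass number: 4 + 110 = A + 0, so A = 114.
Conserve atomic number: 2 + 46 = Z + 0, so Z = 48.
Z = 48 is cadmium, so the species is ¹¹⁴Cd.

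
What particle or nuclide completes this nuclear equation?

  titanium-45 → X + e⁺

Sc-45

Conserve mass number: 45 = A + 0, so A = 45.
Conserve atomic number: 22 = Z + 1, so Z = 21.
Z = 21 is scandium, so the species is scandium-45.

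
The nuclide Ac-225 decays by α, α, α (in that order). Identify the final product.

Start: (A, Z) = (225, 89).
After α: (221, 87).
After α: (217, 85).
After α: (213, 83).
Z = 83 is bismuth.

Bi-213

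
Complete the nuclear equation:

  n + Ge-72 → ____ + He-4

Zn-69

Conserve mass number: 1 + 72 = A + 4, so A = 69.
Conserve atomic number: 0 + 32 = Z + 2, so Z = 30.
Z = 30 is zinc, so the species is Zn-69.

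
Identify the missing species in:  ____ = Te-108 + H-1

I-109

Conserve mass number: A = 108 + 1, so A = 109.
Conserve atomic number: Z = 52 + 1, so Z = 53.
Z = 53 is iodine, so the species is I-109.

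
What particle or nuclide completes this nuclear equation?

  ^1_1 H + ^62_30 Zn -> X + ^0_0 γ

Conserve mass number: 1 + 62 = A + 0, so A = 63.
Conserve atomic number: 1 + 30 = Z + 0, so Z = 31.
Z = 31 is gallium, so the species is ^63_31 Ga.

Ga-63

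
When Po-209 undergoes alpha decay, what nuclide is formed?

Pb-205

Alpha decay: mass number changes by -4, atomic number by -2.
A: 209 − 4 = 205; Z: 84 − 2 = 82.
Z = 82 is lead, so the daughter is Pb-205.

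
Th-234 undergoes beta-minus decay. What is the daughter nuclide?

Pa-234

Beta-minus decay: mass number changes by +0, atomic number by +1.
A: 234 = 234; Z: 90 + 1 = 91.
Z = 91 is protactinium, so the daughter is Pa-234.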